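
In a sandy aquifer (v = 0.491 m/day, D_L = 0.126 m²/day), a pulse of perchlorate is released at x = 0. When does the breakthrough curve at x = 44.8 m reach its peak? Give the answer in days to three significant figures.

For the 1D instantaneous-source solution, setting ∂C/∂t = 0 at fixed x gives v²t² + 2Dt − x² = 0, so t = (√(D² + v²x²) − D)/v².
√(D² + v²x²) = √(0.126² + 0.491² × 44.8²) = 22.00; v² = 0.241081.
t = (22.00 − 0.126)/0.241081 = 90.7 days (vs. the pure-advection estimate x/v = 91.2 d).

90.7 days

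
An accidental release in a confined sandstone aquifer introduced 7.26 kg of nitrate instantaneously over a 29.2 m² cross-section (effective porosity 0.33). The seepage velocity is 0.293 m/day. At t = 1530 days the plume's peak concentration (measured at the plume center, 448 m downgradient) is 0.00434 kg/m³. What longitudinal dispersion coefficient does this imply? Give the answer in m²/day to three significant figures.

1.57 m²/day

At the plume center C_max = M/(n_e·A·√(4πDt)), so D = M²/(4πt·(n_e·A·C_max)²).
n_e·A·C_max = 0.33 × 29.2 × 0.00434 = 0.04182 kg/m.
D = 7.26²/(4π × 1530 × 0.04182²) = 1.57 m²/day.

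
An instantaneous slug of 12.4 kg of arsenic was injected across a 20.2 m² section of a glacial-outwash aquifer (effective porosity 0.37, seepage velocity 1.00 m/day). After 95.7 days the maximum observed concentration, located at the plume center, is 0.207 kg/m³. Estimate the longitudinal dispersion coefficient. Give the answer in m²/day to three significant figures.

At the plume center C_max = M/(n_e·A·√(4πDt)), so D = M²/(4πt·(n_e·A·C_max)²).
n_e·A·C_max = 0.37 × 20.2 × 0.207 = 1.547 kg/m.
D = 12.4²/(4π × 95.7 × 1.547²) = 0.0534 m²/day.

0.0534 m²/day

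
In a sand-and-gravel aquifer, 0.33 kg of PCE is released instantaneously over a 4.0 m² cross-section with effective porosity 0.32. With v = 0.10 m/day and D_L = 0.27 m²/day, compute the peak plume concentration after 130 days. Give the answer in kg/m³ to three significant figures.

The peak of an instantaneous 1D plume sits at x = vt; there the Gaussian factor is 1 and C_max = M/(n_e·A·√(4πDt)), where n_e·A is the pore area the mass is dissolved in.
√(4πDt) = √(4π × 0.27 × 130) = 21.00 m, so C_max = 0.33/(0.32 × 4.0 × 21.00) = 0.0123 kg/m³.

0.0123 kg/m³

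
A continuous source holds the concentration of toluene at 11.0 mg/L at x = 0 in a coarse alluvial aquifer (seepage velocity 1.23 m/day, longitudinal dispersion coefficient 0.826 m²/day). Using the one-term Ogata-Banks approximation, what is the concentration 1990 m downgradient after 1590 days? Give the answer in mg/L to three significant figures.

2.77 mg/L

For a continuous step input, C/C₀ ≈ ½·erfc((x−vt)/(2√(Dt))).
vt = 1.23 × 1590 = 1955.7 m and 2√(Dt) = 2√(0.826 × 1590) = 72.48 m.
Argument (x−vt)/(2√(Dt)) = (1990 − 1955.7)/72.48 = 0.4732; ½·erfc(0.4732) = 0.2517.
C = 11.0 × 0.2517 = 2.77 mg/L.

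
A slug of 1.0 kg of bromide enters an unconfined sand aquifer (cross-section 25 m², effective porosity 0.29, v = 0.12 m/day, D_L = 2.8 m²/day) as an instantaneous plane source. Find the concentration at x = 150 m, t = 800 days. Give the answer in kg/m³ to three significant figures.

For an instantaneous plane source, C(x,t) = M/(n_e·A·√(4πDt)) · exp(−(x−vt)²/(4Dt)), with n_e·A the pore (flow) area.
Plume center vt = 0.12 × 800 = 96 m, so the well at 150 m is 54 m downgradient of the peak.
√(4πDt) = 167.8 m, giving peak height M/(n_e·A·√(4πDt)) = 1.0/(0.29 × 25 × 167.8) = 0.0008220 kg/m³.
(x−vt)²/(4Dt) = (54)²/(4 × 2.8 × 800) = 0.3254; exp(−0.3254) = 0.7222.
C = 0.0008220 × 0.7222 = 0.000594 kg/m³.

0.000594 kg/m³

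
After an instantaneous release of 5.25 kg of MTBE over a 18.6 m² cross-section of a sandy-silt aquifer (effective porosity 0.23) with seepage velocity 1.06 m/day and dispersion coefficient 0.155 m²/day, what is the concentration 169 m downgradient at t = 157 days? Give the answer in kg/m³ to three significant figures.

0.0655 kg/m³

For an instantaneous plane source, C(x,t) = M/(n_e·A·√(4πDt)) · exp(−(x−vt)²/(4Dt)), with n_e·A the pore (flow) area.
Plume center vt = 1.06 × 157 = 166.42 m, so the well at 169 m is 2.58 m downgradient of the peak.
√(4πDt) = 17.49 m, giving peak height M/(n_e·A·√(4πDt)) = 5.25/(0.23 × 18.6 × 17.49) = 0.07017 kg/m³.
(x−vt)²/(4Dt) = (2.58)²/(4 × 0.155 × 157) = 0.06838; exp(−0.06838) = 0.9339.
C = 0.07017 × 0.9339 = 0.0655 kg/m³.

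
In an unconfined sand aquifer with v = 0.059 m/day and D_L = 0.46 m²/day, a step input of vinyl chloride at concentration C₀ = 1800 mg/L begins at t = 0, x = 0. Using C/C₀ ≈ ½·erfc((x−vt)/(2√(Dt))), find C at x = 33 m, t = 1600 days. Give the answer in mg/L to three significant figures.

1700 mg/L

For a continuous step input, C/C₀ ≈ ½·erfc((x−vt)/(2√(Dt))).
vt = 0.059 × 1600 = 94.4 m and 2√(Dt) = 2√(0.46 × 1600) = 54.26 m.
Argument (x−vt)/(2√(Dt)) = (33 − 94.4)/54.26 = -1.132; ½·erfc(-1.132) = 0.9453.
C = 1800 × 0.9453 = 1700 mg/L.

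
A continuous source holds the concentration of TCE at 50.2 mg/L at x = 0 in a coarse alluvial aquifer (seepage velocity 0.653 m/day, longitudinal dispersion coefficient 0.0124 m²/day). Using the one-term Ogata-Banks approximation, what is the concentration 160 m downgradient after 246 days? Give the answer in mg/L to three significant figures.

For a continuous step input, C/C₀ ≈ ½·erfc((x−vt)/(2√(Dt))).
vt = 0.653 × 246 = 160.638 m and 2√(Dt) = 2√(0.0124 × 246) = 3.493 m.
Argument (x−vt)/(2√(Dt)) = (160 − 160.638)/3.493 = -0.1827; ½·erfc(-0.1827) = 0.6019.
C = 50.2 × 0.6019 = 30.2 mg/L.

30.2 mg/L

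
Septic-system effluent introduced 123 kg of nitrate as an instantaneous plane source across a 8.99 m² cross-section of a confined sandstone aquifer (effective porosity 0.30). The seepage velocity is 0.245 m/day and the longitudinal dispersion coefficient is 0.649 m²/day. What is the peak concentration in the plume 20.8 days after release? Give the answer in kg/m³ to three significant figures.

The peak of an instantaneous 1D plume sits at x = vt; there the Gaussian factor is 1 and C_max = M/(n_e·A·√(4πDt)), where n_e·A is the pore area the mass is dissolved in.
√(4πDt) = √(4π × 0.649 × 20.8) = 13.02 m, so C_max = 123/(0.30 × 8.99 × 13.02) = 3.50 kg/m³.

3.50 kg/m³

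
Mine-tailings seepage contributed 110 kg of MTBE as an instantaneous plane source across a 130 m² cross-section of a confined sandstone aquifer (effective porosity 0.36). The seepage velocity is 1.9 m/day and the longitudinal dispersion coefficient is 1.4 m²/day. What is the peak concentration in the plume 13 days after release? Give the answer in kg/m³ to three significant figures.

The peak of an instantaneous 1D plume sits at x = vt; there the Gaussian factor is 1 and C_max = M/(n_e·A·√(4πDt)), where n_e·A is the pore area the mass is dissolved in.
√(4πDt) = √(4π × 1.4 × 13) = 15.12 m, so C_max = 110/(0.36 × 130 × 15.12) = 0.155 kg/m³.

0.155 kg/m³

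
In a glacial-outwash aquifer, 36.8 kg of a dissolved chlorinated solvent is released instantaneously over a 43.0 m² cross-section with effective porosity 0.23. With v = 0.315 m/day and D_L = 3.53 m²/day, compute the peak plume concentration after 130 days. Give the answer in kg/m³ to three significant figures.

The peak of an instantaneous 1D plume sits at x = vt; there the Gaussian factor is 1 and C_max = M/(n_e·A·√(4πDt)), where n_e·A is the pore area the mass is dissolved in.
√(4πDt) = √(4π × 3.53 × 130) = 75.94 m, so C_max = 36.8/(0.23 × 43.0 × 75.94) = 0.0490 kg/m³.

0.0490 kg/m³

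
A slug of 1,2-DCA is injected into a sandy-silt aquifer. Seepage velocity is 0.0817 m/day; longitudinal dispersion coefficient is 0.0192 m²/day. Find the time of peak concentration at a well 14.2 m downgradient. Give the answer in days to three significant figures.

171 days

For the 1D instantaneous-source solution, setting ∂C/∂t = 0 at fixed x gives v²t² + 2Dt − x² = 0, so t = (√(D² + v²x²) − D)/v².
√(D² + v²x²) = √(0.0192² + 0.0817² × 14.2²) = 1.160; v² = 0.00667489.
t = (1.160 − 0.0192)/0.00667489 = 171 days (vs. the pure-advection estimate x/v = 174 d).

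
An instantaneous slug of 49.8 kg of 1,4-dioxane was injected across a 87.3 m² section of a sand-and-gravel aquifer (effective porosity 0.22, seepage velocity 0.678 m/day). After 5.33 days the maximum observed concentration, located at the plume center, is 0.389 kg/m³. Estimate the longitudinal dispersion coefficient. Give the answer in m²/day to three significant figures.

0.663 m²/day

At the plume center C_max = M/(n_e·A·√(4πDt)), so D = M²/(4πt·(n_e·A·C_max)²).
n_e·A·C_max = 0.22 × 87.3 × 0.389 = 7.471 kg/m.
D = 49.8²/(4π × 5.33 × 7.471²) = 0.663 m²/day.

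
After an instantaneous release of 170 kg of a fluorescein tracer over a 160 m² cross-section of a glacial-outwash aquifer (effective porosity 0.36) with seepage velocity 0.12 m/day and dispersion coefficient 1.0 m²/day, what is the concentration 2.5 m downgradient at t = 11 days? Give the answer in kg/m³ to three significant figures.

For an instantaneous plane source, C(x,t) = M/(n_e·A·√(4πDt)) · exp(−(x−vt)²/(4Dt)), with n_e·A the pore (flow) area.
Plume center vt = 0.12 × 11 = 1.32 m, so the well at 2.5 m is 1.18 m downgradient of the peak.
√(4πDt) = 11.76 m, giving peak height M/(n_e·A·√(4πDt)) = 170/(0.36 × 160 × 11.76) = 0.2510 kg/m³.
(x−vt)²/(4Dt) = (1.18)²/(4 × 1.0 × 11) = 0.03165; exp(−0.03165) = 0.9688.
C = 0.2510 × 0.9688 = 0.243 kg/m³.

0.243 kg/m³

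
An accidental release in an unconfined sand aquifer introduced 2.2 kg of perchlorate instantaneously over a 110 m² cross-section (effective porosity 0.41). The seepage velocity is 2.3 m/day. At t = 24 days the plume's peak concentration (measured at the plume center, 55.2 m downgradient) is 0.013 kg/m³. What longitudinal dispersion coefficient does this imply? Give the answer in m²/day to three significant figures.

At the plume center C_max = M/(n_e·A·√(4πDt)), so D = M²/(4πt·(n_e·A·C_max)²).
n_e·A·C_max = 0.41 × 110 × 0.013 = 0.5863 kg/m.
D = 2.2²/(4π × 24 × 0.5863²) = 0.0467 m²/day.

0.0467 m²/day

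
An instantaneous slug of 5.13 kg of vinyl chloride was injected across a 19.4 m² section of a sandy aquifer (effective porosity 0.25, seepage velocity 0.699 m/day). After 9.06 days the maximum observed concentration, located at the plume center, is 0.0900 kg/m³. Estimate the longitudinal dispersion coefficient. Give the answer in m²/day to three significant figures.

1.21 m²/day

At the plume center C_max = M/(n_e·A·√(4πDt)), so D = M²/(4πt·(n_e·A·C_max)²).
n_e·A·C_max = 0.25 × 19.4 × 0.0900 = 0.4365 kg/m.
D = 5.13²/(4π × 9.06 × 0.4365²) = 1.21 m²/day.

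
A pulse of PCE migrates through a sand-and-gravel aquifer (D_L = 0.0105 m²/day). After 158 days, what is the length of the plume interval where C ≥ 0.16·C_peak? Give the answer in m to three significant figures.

6.97 m

The plume is Gaussian with σ = √(2Dt) = √(2 × 0.0105 × 158) = 1.822 m.
C/C_peak = exp(−Δx²/(2σ²)) = 0.16 ⇒ Δx = σ·√(−2 ln 0.16) = 1.822 × 1.914 = 3.487 m.
Width = 2Δx = 6.97 m.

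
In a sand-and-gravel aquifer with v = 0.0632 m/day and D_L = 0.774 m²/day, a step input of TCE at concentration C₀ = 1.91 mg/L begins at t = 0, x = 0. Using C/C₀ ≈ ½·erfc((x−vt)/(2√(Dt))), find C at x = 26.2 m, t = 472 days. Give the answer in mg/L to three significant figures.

For a continuous step input, C/C₀ ≈ ½·erfc((x−vt)/(2√(Dt))).
vt = 0.0632 × 472 = 29.8304 m and 2√(Dt) = 2√(0.774 × 472) = 38.23 m.
Argument (x−vt)/(2√(Dt)) = (26.2 − 29.8304)/38.23 = -0.09496; ½·erfc(-0.09496) = 0.5534.
C = 1.91 × 0.5534 = 1.06 mg/L.

1.06 mg/L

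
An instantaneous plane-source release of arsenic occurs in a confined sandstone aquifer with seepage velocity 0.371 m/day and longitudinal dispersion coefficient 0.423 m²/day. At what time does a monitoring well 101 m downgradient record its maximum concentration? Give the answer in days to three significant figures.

269 days

For the 1D instantaneous-source solution, setting ∂C/∂t = 0 at fixed x gives v²t² + 2Dt − x² = 0, so t = (√(D² + v²x²) − D)/v².
√(D² + v²x²) = √(0.423² + 0.371² × 101²) = 37.47; v² = 0.137641.
t = (37.47 − 0.423)/0.137641 = 269 days (vs. the pure-advection estimate x/v = 272 d).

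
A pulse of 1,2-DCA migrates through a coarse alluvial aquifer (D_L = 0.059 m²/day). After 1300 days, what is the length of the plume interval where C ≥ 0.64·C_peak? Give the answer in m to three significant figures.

The plume is Gaussian with σ = √(2Dt) = √(2 × 0.059 × 1300) = 12.39 m.
C/C_peak = exp(−Δx²/(2σ²)) = 0.64 ⇒ Δx = σ·√(−2 ln 0.64) = 12.39 × 0.9448 = 11.71 m.
Width = 2Δx = 23.4 m.

23.4 m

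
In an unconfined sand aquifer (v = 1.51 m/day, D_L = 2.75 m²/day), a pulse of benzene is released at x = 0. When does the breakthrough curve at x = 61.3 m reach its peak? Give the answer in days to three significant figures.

39.4 days

For the 1D instantaneous-source solution, setting ∂C/∂t = 0 at fixed x gives v²t² + 2Dt − x² = 0, so t = (√(D² + v²x²) − D)/v².
√(D² + v²x²) = √(2.75² + 1.51² × 61.3²) = 92.60; v² = 2.2801.
t = (92.60 − 2.75)/2.2801 = 39.4 days (vs. the pure-advection estimate x/v = 40.6 d).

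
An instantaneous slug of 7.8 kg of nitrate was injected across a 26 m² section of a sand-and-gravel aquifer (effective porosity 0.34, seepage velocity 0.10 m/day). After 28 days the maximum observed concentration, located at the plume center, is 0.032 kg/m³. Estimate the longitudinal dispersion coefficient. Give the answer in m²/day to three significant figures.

2.16 m²/day

At the plume center C_max = M/(n_e·A·√(4πDt)), so D = M²/(4πt·(n_e·A·C_max)²).
n_e·A·C_max = 0.34 × 26 × 0.032 = 0.2829 kg/m.
D = 7.8²/(4π × 28 × 0.2829²) = 2.16 m²/day.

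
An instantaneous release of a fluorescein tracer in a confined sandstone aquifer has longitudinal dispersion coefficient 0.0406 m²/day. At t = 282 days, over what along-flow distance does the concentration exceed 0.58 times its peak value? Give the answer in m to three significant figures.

9.99 m

The plume is Gaussian with σ = √(2Dt) = √(2 × 0.0406 × 282) = 4.785 m.
C/C_peak = exp(−Δx²/(2σ²)) = 0.58 ⇒ Δx = σ·√(−2 ln 0.58) = 4.785 × 1.044 = 4.996 m.
Width = 2Δx = 9.99 m.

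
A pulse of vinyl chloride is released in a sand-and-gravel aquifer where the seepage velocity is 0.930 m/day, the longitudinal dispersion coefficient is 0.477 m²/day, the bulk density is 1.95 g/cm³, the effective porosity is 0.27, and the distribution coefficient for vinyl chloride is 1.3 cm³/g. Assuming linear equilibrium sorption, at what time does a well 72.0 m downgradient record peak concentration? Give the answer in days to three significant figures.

799 days

Retardation factor R = 1 + ρ_b·K_d/n = 1 + 1.95 × 1.3/0.27 = 10.39.
Sorption retards both mechanisms: v_R = v/R = 0.08951 m/day, D_R = D/R = 0.04591 m²/day.
Peak time from v_R²t² + 2D_R t − x² = 0: t = (√(D_R² + v_R²x²) − D_R)/v_R².
√(D_R² + v_R²x²) = √(0.04591² + 0.08951² × 72.0²) = 6.445; v_R² = 0.008012.
t = (6.445 − 0.04591)/0.008012 = 799 days.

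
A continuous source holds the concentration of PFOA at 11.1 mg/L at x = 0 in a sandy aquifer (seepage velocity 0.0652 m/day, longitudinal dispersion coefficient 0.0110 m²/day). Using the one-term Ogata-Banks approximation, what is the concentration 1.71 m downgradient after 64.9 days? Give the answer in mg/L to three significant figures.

For a continuous step input, C/C₀ ≈ ½·erfc((x−vt)/(2√(Dt))).
vt = 0.0652 × 64.9 = 4.23148 m and 2√(Dt) = 2√(0.0110 × 64.9) = 1.690 m.
Argument (x−vt)/(2√(Dt)) = (1.71 − 4.23148)/1.690 = -1.492; ½·erfc(-1.492) = 0.9826.
C = 11.1 × 0.9826 = 10.9 mg/L.

10.9 mg/L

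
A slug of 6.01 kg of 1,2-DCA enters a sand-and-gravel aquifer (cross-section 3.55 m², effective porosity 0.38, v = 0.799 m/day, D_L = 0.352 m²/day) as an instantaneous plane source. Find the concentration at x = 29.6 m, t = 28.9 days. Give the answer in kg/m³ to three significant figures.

0.139 kg/m³

For an instantaneous plane source, C(x,t) = M/(n_e·A·√(4πDt)) · exp(−(x−vt)²/(4Dt)), with n_e·A the pore (flow) area.
Plume center vt = 0.799 × 28.9 = 23.0911 m, so the well at 29.6 m is 6.5089 m downgradient of the peak.
√(4πDt) = 11.31 m, giving peak height M/(n_e·A·√(4πDt)) = 6.01/(0.38 × 3.55 × 11.31) = 0.3939 kg/m³.
(x−vt)²/(4Dt) = (6.5089)²/(4 × 0.352 × 28.9) = 1.041; exp(−1.041) = 0.3531.
C = 0.3939 × 0.3531 = 0.139 kg/m³.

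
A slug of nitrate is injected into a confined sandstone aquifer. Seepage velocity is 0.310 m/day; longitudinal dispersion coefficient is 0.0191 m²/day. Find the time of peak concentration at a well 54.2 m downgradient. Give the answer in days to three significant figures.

175 days

For the 1D instantaneous-source solution, setting ∂C/∂t = 0 at fixed x gives v²t² + 2Dt − x² = 0, so t = (√(D² + v²x²) − D)/v².
√(D² + v²x²) = √(0.0191² + 0.310² × 54.2²) = 16.80; v² = 0.0961.
t = (16.80 − 0.0191)/0.0961 = 175 days (vs. the pure-advection estimate x/v = 175 d).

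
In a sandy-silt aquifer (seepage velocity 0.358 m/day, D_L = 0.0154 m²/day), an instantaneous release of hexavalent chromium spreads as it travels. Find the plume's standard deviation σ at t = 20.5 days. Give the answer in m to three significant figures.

Dispersive spreading gives a Gaussian with σ² = 2Dt; advection only shifts the center.
σ = √(2 × 0.0154 × 20.5) = 0.795 m.

0.795 m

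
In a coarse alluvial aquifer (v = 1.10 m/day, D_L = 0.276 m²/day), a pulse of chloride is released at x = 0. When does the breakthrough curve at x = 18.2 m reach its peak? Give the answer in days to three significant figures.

16.3 days

For the 1D instantaneous-source solution, setting ∂C/∂t = 0 at fixed x gives v²t² + 2Dt − x² = 0, so t = (√(D² + v²x²) − D)/v².
√(D² + v²x²) = √(0.276² + 1.10² × 18.2²) = 20.02; v² = 1.21.
t = (20.02 − 0.276)/1.21 = 16.3 days (vs. the pure-advection estimate x/v = 16.5 d).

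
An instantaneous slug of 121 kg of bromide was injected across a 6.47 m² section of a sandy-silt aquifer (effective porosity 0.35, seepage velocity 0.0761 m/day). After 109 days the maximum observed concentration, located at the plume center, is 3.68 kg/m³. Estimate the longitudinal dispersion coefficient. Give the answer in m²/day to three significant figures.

At the plume center C_max = M/(n_e·A·√(4πDt)), so D = M²/(4πt·(n_e·A·C_max)²).
n_e·A·C_max = 0.35 × 6.47 × 3.68 = 8.333 kg/m.
D = 121²/(4π × 109 × 8.333²) = 0.154 m²/day.

0.154 m²/day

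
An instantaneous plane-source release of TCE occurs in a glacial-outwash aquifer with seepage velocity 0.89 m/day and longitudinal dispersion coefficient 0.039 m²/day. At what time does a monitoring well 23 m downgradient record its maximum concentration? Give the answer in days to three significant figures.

For the 1D instantaneous-source solution, setting ∂C/∂t = 0 at fixed x gives v²t² + 2Dt − x² = 0, so t = (√(D² + v²x²) − D)/v².
√(D² + v²x²) = √(0.039² + 0.89² × 23²) = 20.47; v² = 0.7921.
t = (20.47 − 0.039)/0.7921 = 25.8 days (vs. the pure-advection estimate x/v = 25.8 d).

25.8 days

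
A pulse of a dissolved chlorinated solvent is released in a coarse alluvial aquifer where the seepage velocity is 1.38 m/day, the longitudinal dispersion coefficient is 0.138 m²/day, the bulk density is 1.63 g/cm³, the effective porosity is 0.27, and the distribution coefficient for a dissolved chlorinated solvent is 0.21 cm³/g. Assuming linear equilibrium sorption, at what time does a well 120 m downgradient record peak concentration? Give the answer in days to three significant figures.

Retardation factor R = 1 + ρ_b·K_d/n = 1 + 1.63 × 0.21/0.27 = 2.268.
Sorption retards both mechanisms: v_R = v/R = 0.6085 m/day, D_R = D/R = 0.06085 m²/day.
Peak time from v_R²t² + 2D_R t − x² = 0: t = (√(D_R² + v_R²x²) − D_R)/v_R².
√(D_R² + v_R²x²) = √(0.06085² + 0.6085² × 120²) = 73.02; v_R² = 0.3703.
t = (73.02 − 0.06085)/0.3703 = 197 days.

197 days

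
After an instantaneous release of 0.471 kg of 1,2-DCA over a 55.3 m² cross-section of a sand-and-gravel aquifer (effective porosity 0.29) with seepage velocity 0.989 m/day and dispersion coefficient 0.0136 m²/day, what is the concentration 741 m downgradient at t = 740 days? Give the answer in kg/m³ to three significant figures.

0.000328 kg/m³

For an instantaneous plane source, C(x,t) = M/(n_e·A·√(4πDt)) · exp(−(x−vt)²/(4Dt)), with n_e·A the pore (flow) area.
Plume center vt = 0.989 × 740 = 731.86 m, so the well at 741 m is 9.14 m downgradient of the peak.
√(4πDt) = 11.25 m, giving peak height M/(n_e·A·√(4πDt)) = 0.471/(0.29 × 55.3 × 11.25) = 0.002611 kg/m³.
(x−vt)²/(4Dt) = (9.14)²/(4 × 0.0136 × 740) = 2.075; exp(−2.075) = 0.1256.
C = 0.002611 × 0.1256 = 0.000328 kg/m³.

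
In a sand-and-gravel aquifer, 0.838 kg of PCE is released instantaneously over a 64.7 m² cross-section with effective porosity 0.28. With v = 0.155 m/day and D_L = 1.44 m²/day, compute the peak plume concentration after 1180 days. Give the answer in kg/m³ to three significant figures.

0.000317 kg/m³

The peak of an instantaneous 1D plume sits at x = vt; there the Gaussian factor is 1 and C_max = M/(n_e·A·√(4πDt)), where n_e·A is the pore area the mass is dissolved in.
√(4πDt) = √(4π × 1.44 × 1180) = 146.1 m, so C_max = 0.838/(0.28 × 64.7 × 146.1) = 0.000317 kg/m³.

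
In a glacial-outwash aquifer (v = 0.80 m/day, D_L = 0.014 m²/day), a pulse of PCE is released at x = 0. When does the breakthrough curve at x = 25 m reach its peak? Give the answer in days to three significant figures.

For the 1D instantaneous-source solution, setting ∂C/∂t = 0 at fixed x gives v²t² + 2Dt − x² = 0, so t = (√(D² + v²x²) − D)/v².
√(D² + v²x²) = √(0.014² + 0.80² × 25²) = 20.00; v² = 0.64.
t = (20.00 − 0.014)/0.64 = 31.2 days (vs. the pure-advection estimate x/v = 31.2 d).

31.2 days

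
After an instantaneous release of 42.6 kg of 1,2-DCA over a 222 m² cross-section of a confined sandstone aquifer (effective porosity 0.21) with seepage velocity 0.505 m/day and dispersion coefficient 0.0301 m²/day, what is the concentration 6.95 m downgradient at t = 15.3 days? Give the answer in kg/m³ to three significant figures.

For an instantaneous plane source, C(x,t) = M/(n_e·A·√(4πDt)) · exp(−(x−vt)²/(4Dt)), with n_e·A the pore (flow) area.
Plume center vt = 0.505 × 15.3 = 7.7265 m, so the well at 6.95 m is 0.7765 m upgradient of the peak.
√(4πDt) = 2.406 m, giving peak height M/(n_e·A·√(4πDt)) = 42.6/(0.21 × 222 × 2.406) = 0.3798 kg/m³.
(x−vt)²/(4Dt) = (-0.7765)²/(4 × 0.0301 × 15.3) = 0.3273; exp(−0.3273) = 0.7209.
C = 0.3798 × 0.7209 = 0.274 kg/m³.

0.274 kg/m³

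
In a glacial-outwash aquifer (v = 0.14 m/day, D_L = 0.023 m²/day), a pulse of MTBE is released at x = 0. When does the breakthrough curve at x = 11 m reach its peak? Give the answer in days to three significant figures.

77.4 days

For the 1D instantaneous-source solution, setting ∂C/∂t = 0 at fixed x gives v²t² + 2Dt − x² = 0, so t = (√(D² + v²x²) − D)/v².
√(D² + v²x²) = √(0.023² + 0.14² × 11²) = 1.540; v² = 0.0196.
t = (1.540 − 0.023)/0.0196 = 77.4 days (vs. the pure-advection estimate x/v = 78.6 d).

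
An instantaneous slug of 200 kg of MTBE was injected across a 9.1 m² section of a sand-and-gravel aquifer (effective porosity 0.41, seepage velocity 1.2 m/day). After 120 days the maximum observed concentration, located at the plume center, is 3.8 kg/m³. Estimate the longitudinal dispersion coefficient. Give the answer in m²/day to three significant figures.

At the plume center C_max = M/(n_e·A·√(4πDt)), so D = M²/(4πt·(n_e·A·C_max)²).
n_e·A·C_max = 0.41 × 9.1 × 3.8 = 14.18 kg/m.
D = 200²/(4π × 120 × 14.18²) = 0.132 m²/day.

0.132 m²/day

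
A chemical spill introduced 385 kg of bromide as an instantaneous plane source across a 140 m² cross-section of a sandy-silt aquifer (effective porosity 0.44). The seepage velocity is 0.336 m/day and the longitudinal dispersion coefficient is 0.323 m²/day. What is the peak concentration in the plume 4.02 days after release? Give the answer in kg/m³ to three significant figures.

1.55 kg/m³

The peak of an instantaneous 1D plume sits at x = vt; there the Gaussian factor is 1 and C_max = M/(n_e·A·√(4πDt)), where n_e·A is the pore area the mass is dissolved in.
√(4πDt) = √(4π × 0.323 × 4.02) = 4.039 m, so C_max = 385/(0.44 × 140 × 4.039) = 1.55 kg/m³.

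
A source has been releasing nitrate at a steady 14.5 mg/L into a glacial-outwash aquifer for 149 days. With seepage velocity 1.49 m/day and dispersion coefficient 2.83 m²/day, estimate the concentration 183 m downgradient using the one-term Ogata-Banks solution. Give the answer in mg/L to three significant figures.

13.2 mg/L

For a continuous step input, C/C₀ ≈ ½·erfc((x−vt)/(2√(Dt))).
vt = 1.49 × 149 = 222.01 m and 2√(Dt) = 2√(2.83 × 149) = 41.07 m.
Argument (x−vt)/(2√(Dt)) = (183 − 222.01)/41.07 = -0.9498; ½·erfc(-0.9498) = 0.9104.
C = 14.5 × 0.9104 = 13.2 mg/L.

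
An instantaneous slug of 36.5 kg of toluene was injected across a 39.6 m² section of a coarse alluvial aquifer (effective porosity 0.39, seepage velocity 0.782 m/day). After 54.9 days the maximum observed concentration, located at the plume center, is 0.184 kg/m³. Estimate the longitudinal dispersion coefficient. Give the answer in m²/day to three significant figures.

At the plume center C_max = M/(n_e·A·√(4πDt)), so D = M²/(4πt·(n_e·A·C_max)²).
n_e·A·C_max = 0.39 × 39.6 × 0.184 = 2.842 kg/m.
D = 36.5²/(4π × 54.9 × 2.842²) = 0.239 m²/day.

0.239 m²/day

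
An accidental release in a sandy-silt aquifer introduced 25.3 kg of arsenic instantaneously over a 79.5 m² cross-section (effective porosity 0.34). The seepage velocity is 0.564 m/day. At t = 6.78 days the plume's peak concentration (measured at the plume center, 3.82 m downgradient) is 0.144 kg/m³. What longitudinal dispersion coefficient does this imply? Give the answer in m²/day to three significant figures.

0.496 m²/day

At the plume center C_max = M/(n_e·A·√(4πDt)), so D = M²/(4πt·(n_e·A·C_max)²).
n_e·A·C_max = 0.34 × 79.5 × 0.144 = 3.892 kg/m.
D = 25.3²/(4π × 6.78 × 3.892²) = 0.496 m²/day.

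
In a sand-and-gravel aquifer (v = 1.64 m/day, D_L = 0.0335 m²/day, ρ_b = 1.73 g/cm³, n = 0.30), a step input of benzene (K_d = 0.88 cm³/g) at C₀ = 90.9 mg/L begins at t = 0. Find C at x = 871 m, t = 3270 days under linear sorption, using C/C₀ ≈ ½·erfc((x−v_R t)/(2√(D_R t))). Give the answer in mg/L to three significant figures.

Retardation factor R = 1 + ρ_b·K_d/n = 1 + 1.73 × 0.88/0.30 = 6.075.
Sorption retards both mechanisms: v_R = v/R = 0.2700 m/day, D_R = D/R = 0.005514 m²/day.
v_R·t = 0.2700 × 3270 = 882.9 m; 2√(D_R t) = 8.493 m; argument = (871 − 882.9)/8.493 = -1.401.
C = C₀ × ½·erfc(-1.401) = 90.9 × 0.9762 = 88.7 mg/L.

88.7 mg/L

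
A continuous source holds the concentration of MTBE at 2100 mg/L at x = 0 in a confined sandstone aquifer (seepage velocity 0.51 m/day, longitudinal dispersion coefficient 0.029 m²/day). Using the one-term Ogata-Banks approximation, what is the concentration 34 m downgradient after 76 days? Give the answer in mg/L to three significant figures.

For a continuous step input, C/C₀ ≈ ½·erfc((x−vt)/(2√(Dt))).
vt = 0.51 × 76 = 38.76 m and 2√(Dt) = 2√(0.029 × 76) = 2.969 m.
Argument (x−vt)/(2√(Dt)) = (34 − 38.76)/2.969 = -1.603; ½·erfc(-1.603) = 0.9883.
C = 2100 × 0.9883 = 2080 mg/L.

2080 mg/L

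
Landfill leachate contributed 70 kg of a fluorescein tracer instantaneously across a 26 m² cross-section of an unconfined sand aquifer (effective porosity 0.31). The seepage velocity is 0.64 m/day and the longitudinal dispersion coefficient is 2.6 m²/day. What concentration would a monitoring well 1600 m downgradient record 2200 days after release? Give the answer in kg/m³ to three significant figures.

For an instantaneous plane source, C(x,t) = M/(n_e·A·√(4πDt)) · exp(−(x−vt)²/(4Dt)), with n_e·A the pore (flow) area.
Plume center vt = 0.64 × 2200 = 1408 m, so the well at 1600 m is 192 m downgradient of the peak.
√(4πDt) = 268.1 m, giving peak height M/(n_e·A·√(4πDt)) = 70/(0.31 × 26 × 268.1) = 0.03239 kg/m³.
(x−vt)²/(4Dt) = (192)²/(4 × 2.6 × 2200) = 1.611; exp(−1.611) = 0.1997.
C = 0.03239 × 0.1997 = 0.00647 kg/m³.

0.00647 kg/m³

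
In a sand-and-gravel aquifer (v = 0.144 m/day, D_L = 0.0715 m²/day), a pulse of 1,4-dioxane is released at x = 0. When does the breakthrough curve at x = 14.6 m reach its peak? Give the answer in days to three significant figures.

98.0 days

For the 1D instantaneous-source solution, setting ∂C/∂t = 0 at fixed x gives v²t² + 2Dt − x² = 0, so t = (√(D² + v²x²) − D)/v².
√(D² + v²x²) = √(0.0715² + 0.144² × 14.6²) = 2.104; v² = 0.020736.
t = (2.104 − 0.0715)/0.020736 = 98.0 days (vs. the pure-advection estimate x/v = 101 d).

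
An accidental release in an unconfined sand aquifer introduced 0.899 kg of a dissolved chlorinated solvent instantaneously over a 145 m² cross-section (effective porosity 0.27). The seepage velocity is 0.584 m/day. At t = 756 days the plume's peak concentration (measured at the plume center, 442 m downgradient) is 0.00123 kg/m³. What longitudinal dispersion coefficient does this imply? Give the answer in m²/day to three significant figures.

0.0367 m²/day

At the plume center C_max = M/(n_e·A·√(4πDt)), so D = M²/(4πt·(n_e·A·C_max)²).
n_e·A·C_max = 0.27 × 145 × 0.00123 = 0.04815 kg/m.
D = 0.899²/(4π × 756 × 0.04815²) = 0.0367 m²/day.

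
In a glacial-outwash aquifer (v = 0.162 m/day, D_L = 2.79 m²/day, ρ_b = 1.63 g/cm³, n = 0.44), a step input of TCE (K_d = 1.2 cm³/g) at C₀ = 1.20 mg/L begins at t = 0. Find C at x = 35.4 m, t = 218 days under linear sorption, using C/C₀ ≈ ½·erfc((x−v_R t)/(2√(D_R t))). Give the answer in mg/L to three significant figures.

Retardation factor R = 1 + ρ_b·K_d/n = 1 + 1.63 × 1.2/0.44 = 5.445.
Sorption retards both mechanisms: v_R = v/R = 0.02975 m/day, D_R = D/R = 0.5124 m²/day.
v_R·t = 0.02975 × 218 = 6.4855 m; 2√(D_R t) = 21.14 m; argument = (35.4 − 6.4855)/21.14 = 1.368.
C = C₀ × ½·erfc(1.368) = 1.20 × 0.02652 = 0.0318 mg/L.

0.0318 mg/L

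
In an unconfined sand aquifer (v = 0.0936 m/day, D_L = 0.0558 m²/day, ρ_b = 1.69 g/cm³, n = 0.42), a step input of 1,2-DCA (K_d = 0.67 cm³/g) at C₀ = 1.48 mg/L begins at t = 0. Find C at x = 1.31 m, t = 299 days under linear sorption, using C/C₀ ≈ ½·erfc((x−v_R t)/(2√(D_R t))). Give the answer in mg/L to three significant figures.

Retardation factor R = 1 + ρ_b·K_d/n = 1 + 1.69 × 0.67/0.42 = 3.696.
Sorption retards both mechanisms: v_R = v/R = 0.02532 m/day, D_R = D/R = 0.01510 m²/day.
v_R·t = 0.02532 × 299 = 7.57068 m; 2√(D_R t) = 4.250 m; argument = (1.31 − 7.57068)/4.250 = -1.473.
C = C₀ × ½·erfc(-1.473) = 1.48 × 0.9814 = 1.45 mg/L.

1.45 mg/L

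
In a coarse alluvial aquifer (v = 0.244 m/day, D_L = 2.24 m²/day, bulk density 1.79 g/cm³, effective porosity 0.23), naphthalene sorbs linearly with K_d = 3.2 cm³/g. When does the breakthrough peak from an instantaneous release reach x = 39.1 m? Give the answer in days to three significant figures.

3290 days

Retardation factor R = 1 + ρ_b·K_d/n = 1 + 1.79 × 3.2/0.23 = 25.90.
Sorption retards both mechanisms: v_R = v/R = 0.009421 m/day, D_R = D/R = 0.08649 m²/day.
Peak time from v_R²t² + 2D_R t − x² = 0: t = (√(D_R² + v_R²x²) − D_R)/v_R².
√(D_R² + v_R²x²) = √(0.08649² + 0.009421² × 39.1²) = 0.3784; v_R² = 8.876e-05.
t = (0.3784 − 0.08649)/8.876e-05 = 3290 days.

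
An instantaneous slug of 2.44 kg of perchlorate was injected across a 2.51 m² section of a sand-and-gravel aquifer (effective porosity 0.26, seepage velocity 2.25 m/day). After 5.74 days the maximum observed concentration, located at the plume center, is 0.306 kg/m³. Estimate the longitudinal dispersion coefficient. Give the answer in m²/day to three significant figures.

2.07 m²/day

At the plume center C_max = M/(n_e·A·√(4πDt)), so D = M²/(4πt·(n_e·A·C_max)²).
n_e·A·C_max = 0.26 × 2.51 × 0.306 = 0.1997 kg/m.
D = 2.44²/(4π × 5.74 × 0.1997²) = 2.07 m²/day.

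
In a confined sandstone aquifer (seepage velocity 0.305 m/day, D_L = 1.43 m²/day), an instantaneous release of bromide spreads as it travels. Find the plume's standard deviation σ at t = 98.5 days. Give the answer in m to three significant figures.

16.8 m

Dispersive spreading gives a Gaussian with σ² = 2Dt; advection only shifts the center.
σ = √(2 × 1.43 × 98.5) = 16.8 m.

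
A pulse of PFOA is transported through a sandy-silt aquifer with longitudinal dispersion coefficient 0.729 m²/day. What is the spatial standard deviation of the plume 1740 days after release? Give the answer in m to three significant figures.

50.4 m

Dispersive spreading gives a Gaussian with σ² = 2Dt; advection only shifts the center.
σ = √(2 × 0.729 × 1740) = 50.4 m.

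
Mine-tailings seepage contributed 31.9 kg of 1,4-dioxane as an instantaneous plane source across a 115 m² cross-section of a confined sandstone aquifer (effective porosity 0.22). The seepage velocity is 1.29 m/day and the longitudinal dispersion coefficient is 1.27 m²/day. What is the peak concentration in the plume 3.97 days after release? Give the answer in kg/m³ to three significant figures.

0.158 kg/m³

The peak of an instantaneous 1D plume sits at x = vt; there the Gaussian factor is 1 and C_max = M/(n_e·A·√(4πDt)), where n_e·A is the pore area the mass is dissolved in.
√(4πDt) = √(4π × 1.27 × 3.97) = 7.960 m, so C_max = 31.9/(0.22 × 115 × 7.960) = 0.158 kg/m³.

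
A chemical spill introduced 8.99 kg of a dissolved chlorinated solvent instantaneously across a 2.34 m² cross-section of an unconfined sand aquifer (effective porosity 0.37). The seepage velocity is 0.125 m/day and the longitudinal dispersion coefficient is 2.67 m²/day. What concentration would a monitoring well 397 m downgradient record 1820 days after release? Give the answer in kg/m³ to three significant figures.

For an instantaneous plane source, C(x,t) = M/(n_e·A·√(4πDt)) · exp(−(x−vt)²/(4Dt)), with n_e·A the pore (flow) area.
Plume center vt = 0.125 × 1820 = 227.5 m, so the well at 397 m is 169.5 m downgradient of the peak.
√(4πDt) = 247.1 m, giving peak height M/(n_e·A·√(4πDt)) = 8.99/(0.37 × 2.34 × 247.1) = 0.04202 kg/m³.
(x−vt)²/(4Dt) = (169.5)²/(4 × 2.67 × 1820) = 1.478; exp(−1.478) = 0.2281.
C = 0.04202 × 0.2281 = 0.00958 kg/m³.

0.00958 kg/m³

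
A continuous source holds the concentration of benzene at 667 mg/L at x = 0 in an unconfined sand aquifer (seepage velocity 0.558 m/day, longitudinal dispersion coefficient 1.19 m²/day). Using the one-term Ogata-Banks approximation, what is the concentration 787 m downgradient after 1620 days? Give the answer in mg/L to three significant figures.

647 mg/L

For a continuous step input, C/C₀ ≈ ½·erfc((x−vt)/(2√(Dt))).
vt = 0.558 × 1620 = 903.96 m and 2√(Dt) = 2√(1.19 × 1620) = 87.81 m.
Argument (x−vt)/(2√(Dt)) = (787 − 903.96)/87.81 = -1.332; ½·erfc(-1.332) = 0.9702.
C = 667 × 0.9702 = 647 mg/L.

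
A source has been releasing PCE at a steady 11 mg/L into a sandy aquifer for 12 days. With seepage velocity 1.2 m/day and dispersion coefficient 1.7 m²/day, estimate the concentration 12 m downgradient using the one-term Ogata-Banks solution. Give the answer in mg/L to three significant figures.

7.11 mg/L

For a continuous step input, C/C₀ ≈ ½·erfc((x−vt)/(2√(Dt))).
vt = 1.2 × 12 = 14.4 m and 2√(Dt) = 2√(1.7 × 12) = 9.033 m.
Argument (x−vt)/(2√(Dt)) = (12 − 14.4)/9.033 = -0.2657; ½·erfc(-0.2657) = 0.6465.
C = 11 × 0.6465 = 7.11 mg/L.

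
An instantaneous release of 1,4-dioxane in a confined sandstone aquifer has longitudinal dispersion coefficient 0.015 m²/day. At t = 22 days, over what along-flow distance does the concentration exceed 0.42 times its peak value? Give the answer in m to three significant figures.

The plume is Gaussian with σ = √(2Dt) = √(2 × 0.015 × 22) = 0.8124 m.
C/C_peak = exp(−Δx²/(2σ²)) = 0.42 ⇒ Δx = σ·√(−2 ln 0.42) = 0.8124 × 1.317 = 1.070 m.
Width = 2Δx = 2.14 m.

2.14 m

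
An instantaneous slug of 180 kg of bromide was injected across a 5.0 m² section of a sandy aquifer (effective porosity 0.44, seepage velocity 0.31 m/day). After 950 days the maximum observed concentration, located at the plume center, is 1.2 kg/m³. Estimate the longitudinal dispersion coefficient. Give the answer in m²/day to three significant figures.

At the plume center C_max = M/(n_e·A·√(4πDt)), so D = M²/(4πt·(n_e·A·C_max)²).
n_e·A·C_max = 0.44 × 5.0 × 1.2 = 2.640 kg/m.
D = 180²/(4π × 950 × 2.640²) = 0.389 m²/day.

0.389 m²/day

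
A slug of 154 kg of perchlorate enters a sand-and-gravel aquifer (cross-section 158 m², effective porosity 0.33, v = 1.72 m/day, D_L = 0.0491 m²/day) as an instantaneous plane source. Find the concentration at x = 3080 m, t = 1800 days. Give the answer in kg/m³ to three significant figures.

For an instantaneous plane source, C(x,t) = M/(n_e·A·√(4πDt)) · exp(−(x−vt)²/(4Dt)), with n_e·A the pore (flow) area.
Plume center vt = 1.72 × 1800 = 3096 m, so the well at 3080 m is 16 m upgradient of the peak.
√(4πDt) = 33.33 m, giving peak height M/(n_e·A·√(4πDt)) = 154/(0.33 × 158 × 33.33) = 0.08862 kg/m³.
(x−vt)²/(4Dt) = (-16)²/(4 × 0.0491 × 1800) = 0.7241; exp(−0.7241) = 0.4848.
C = 0.08862 × 0.4848 = 0.0430 kg/m³.

0.0430 kg/m³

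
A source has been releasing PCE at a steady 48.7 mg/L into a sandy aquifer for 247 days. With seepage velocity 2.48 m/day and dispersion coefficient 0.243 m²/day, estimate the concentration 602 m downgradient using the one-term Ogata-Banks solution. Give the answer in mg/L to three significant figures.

For a continuous step input, C/C₀ ≈ ½·erfc((x−vt)/(2√(Dt))).
vt = 2.48 × 247 = 612.56 m and 2√(Dt) = 2√(0.243 × 247) = 15.49 m.
Argument (x−vt)/(2√(Dt)) = (602 − 612.56)/15.49 = -0.6817; ½·erfc(-0.6817) = 0.8325.
C = 48.7 × 0.8325 = 40.5 mg/L.

40.5 mg/L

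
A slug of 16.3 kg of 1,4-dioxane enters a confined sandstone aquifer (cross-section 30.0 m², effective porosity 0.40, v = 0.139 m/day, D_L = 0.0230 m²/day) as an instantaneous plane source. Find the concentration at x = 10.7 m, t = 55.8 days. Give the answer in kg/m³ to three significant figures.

0.0625 kg/m³

For an instantaneous plane source, C(x,t) = M/(n_e·A·√(4πDt)) · exp(−(x−vt)²/(4Dt)), with n_e·A the pore (flow) area.
Plume center vt = 0.139 × 55.8 = 7.7562 m, so the well at 10.7 m is 2.9438 m downgradient of the peak.
√(4πDt) = 4.016 m, giving peak height M/(n_e·A·√(4πDt)) = 16.3/(0.40 × 30.0 × 4.016) = 0.3382 kg/m³.
(x−vt)²/(4Dt) = (2.9438)²/(4 × 0.0230 × 55.8) = 1.688; exp(−1.688) = 0.1849.
C = 0.3382 × 0.1849 = 0.0625 kg/m³.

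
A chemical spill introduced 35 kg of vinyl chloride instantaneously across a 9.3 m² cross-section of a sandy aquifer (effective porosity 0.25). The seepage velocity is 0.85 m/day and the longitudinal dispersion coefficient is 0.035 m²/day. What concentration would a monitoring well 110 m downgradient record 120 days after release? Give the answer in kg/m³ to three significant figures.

0.0459 kg/m³

For an instantaneous plane source, C(x,t) = M/(n_e·A·√(4πDt)) · exp(−(x−vt)²/(4Dt)), with n_e·A the pore (flow) area.
Plume center vt = 0.85 × 120 = 102 m, so the well at 110 m is 8 m downgradient of the peak.
√(4πDt) = 7.265 m, giving peak height M/(n_e·A·√(4πDt)) = 35/(0.25 × 9.3 × 7.265) = 2.072 kg/m³.
(x−vt)²/(4Dt) = (8)²/(4 × 0.035 × 120) = 3.810; exp(−3.810) = 0.02215.
C = 2.072 × 0.02215 = 0.0459 kg/m³.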